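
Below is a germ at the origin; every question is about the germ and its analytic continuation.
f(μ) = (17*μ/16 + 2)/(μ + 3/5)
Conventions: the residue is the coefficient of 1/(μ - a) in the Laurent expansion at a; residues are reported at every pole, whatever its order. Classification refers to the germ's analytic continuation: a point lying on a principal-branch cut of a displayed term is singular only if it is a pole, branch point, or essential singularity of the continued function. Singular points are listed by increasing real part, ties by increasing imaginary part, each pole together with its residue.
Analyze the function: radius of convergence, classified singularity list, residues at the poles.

Denominator factor (μ + 3/5): pole of order 1 at -3/5, modulus 3/5.
The radius of convergence is the smallest modulus among the singular points: 3/5.
At the order-1 pole -3/5 set g(μ) = (μ - (-3/5))*f(μ) = 17*μ/16 + 2.
Simple pole: residue = g(a) at a = -3/5, which is 109/80.

Radius of convergence at 0: 3/5.
At -3/5: a pole of order 1; residue 109/80.


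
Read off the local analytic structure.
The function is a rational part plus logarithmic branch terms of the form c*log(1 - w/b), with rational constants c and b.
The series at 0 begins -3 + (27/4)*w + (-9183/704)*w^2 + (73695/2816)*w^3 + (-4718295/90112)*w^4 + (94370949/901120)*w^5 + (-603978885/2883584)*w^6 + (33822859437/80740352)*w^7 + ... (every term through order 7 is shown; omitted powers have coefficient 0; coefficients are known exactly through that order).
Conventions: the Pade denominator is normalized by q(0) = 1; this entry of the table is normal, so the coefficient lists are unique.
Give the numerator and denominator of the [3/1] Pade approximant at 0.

Taylor coefficients needed (read off): a_0 = -3, a_1 = 27/4, a_2 = -9183/704, a_3 = 73695/2816, a_4 = -4718295/90112.
Write the denominator as Q(w) = 1 + q1*w. Requiring Q*f - P = O(w^5) with deg P <= 3 kills the coefficients of w^4..w^4 in Q*f:
  w^4: a_4 + q1*a_3 = 0, i.e. -4718295/90112 + (73695/2816)*q1 = 0.
Solving this linear system: q1 = 314553/157216.
The numerator is Q*f truncated at degree 3: P0 = a_0 = -3; P1 = a_1 + q1*a_0 = 117549/157216; P2 = a_2 + q1*a_1 = 3190083/6917504; P3 = a_3 + q1*a_2 = 724371/10061824.

The Pade approximant has numerator coefficients [-3, 117549/157216, 3190083/6917504, 724371/10061824]; denominator coefficients [1, 314553/157216].


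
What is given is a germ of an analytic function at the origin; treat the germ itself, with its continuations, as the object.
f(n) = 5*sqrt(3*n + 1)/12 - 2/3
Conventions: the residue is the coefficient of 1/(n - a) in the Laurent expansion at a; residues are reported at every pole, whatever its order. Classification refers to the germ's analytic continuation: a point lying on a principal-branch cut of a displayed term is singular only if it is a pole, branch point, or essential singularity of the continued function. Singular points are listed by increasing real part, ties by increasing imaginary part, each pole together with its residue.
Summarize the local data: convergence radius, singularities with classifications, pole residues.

Branch term (5/12)*sqrt(1 - n/(-1/3)): its argument vanishes at n = -1/3, a square-root branch point, modulus 1/3.
The radius of convergence is the smallest modulus among the singular points: 1/3.

Radius of convergence at 0: 1/3.
At -1/3: an algebraic (square-root) branch point.


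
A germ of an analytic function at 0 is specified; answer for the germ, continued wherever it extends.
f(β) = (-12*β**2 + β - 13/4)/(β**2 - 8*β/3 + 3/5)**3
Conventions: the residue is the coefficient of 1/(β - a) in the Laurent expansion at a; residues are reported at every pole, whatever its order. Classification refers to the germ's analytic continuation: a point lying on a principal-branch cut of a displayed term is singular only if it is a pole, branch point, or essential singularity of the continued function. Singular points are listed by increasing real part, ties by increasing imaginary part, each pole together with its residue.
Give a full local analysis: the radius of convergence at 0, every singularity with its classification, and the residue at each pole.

Denominator factor (β**2 - 8*β/3 + 3/5)^3: discriminant 212/45, real irrational roots 4/3 + (1/15)*sqrt(265) and 4/3 - (1/15)*sqrt(265); poles of order 3, moduli 4/3 + (1/15)*sqrt(265) and 4/3 - (1/15)*sqrt(265).
The radius of convergence is the smallest modulus among the singular points: 4/3 - (1/15)*sqrt(265).
The factor β**2 - 8*β/3 + 3/5 splits as (β - a)(β - a') with a = 4/3 - (1/15)*sqrt(265), a' = 4/3 + (1/15)*sqrt(265). At the order-3 pole a set g(β) = (β - a)^3*f(β) = [-12*β**2 + β - 13/4] / (β - a')^3.
Order-3 pole: residue = g''(a)/2; g''(4/3 - (1/15)*sqrt(265)) = (1351485/4764064)*sqrt(265), so the residue is (1351485/9528128)*sqrt(265).
The factor β**2 - 8*β/3 + 3/5 splits as (β - a)(β - a') with a = 4/3 + (1/15)*sqrt(265), a' = 4/3 - (1/15)*sqrt(265). At the order-3 pole a set g(β) = (β - a)^3*f(β) = [-12*β**2 + β - 13/4] / (β - a')^3.
Order-3 pole: residue = g''(a)/2; g''(4/3 + (1/15)*sqrt(265)) = -(1351485/4764064)*sqrt(265), so the residue is -(1351485/9528128)*sqrt(265).
List the singular points by increasing real part (a conjugate pair: the negative imaginary part first).

Radius of convergence at 0: 4/3 - (1/15)*sqrt(265).
At 4/3 - (1/15)*sqrt(265): a pole of order 3; residue (1351485/9528128)*sqrt(265).
At 4/3 + (1/15)*sqrt(265): a pole of order 3; residue -(1351485/9528128)*sqrt(265).


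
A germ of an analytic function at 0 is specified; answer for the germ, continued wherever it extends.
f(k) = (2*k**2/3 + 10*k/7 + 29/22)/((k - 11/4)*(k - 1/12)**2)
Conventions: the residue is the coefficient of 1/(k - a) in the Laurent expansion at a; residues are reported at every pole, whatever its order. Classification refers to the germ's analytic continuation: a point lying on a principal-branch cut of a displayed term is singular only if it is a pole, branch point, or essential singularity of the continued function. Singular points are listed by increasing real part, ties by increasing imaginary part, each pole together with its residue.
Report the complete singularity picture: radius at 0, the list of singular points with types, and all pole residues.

Denominator factor (k - 11/4): pole of order 1 at 11/4, modulus 11/4.
Denominator factor (k - 1/12)^2: pole of order 2 at 1/12, modulus 1/12.
The radius of convergence is the smallest modulus among the singular points: 1/12.
At the order-2 pole 1/12 set g(k) = (k - (1/12))^2*f(k) = (2*k**2/3 + 10*k/7 + 29/22)/(k - 11/4).
Order-2 pole: residue = g'(a); g'(1/12) = -92269/118272, so the residue is -92269/118272.
At the order-1 pole 11/4 set g(k) = (k - (11/4))*f(k) = (2*k**2/3 + 10*k/7 + 29/22)/(k - 1/12)**2.
Simple pole: residue = g(a) at a = 11/4, which is 57039/39424.
List the singular points by increasing real part (a conjugate pair: the negative imaginary part first).

Radius of convergence at 0: 1/12.
At 1/12: a pole of order 2; residue -92269/118272.
At 11/4: a pole of order 1; residue 57039/39424.


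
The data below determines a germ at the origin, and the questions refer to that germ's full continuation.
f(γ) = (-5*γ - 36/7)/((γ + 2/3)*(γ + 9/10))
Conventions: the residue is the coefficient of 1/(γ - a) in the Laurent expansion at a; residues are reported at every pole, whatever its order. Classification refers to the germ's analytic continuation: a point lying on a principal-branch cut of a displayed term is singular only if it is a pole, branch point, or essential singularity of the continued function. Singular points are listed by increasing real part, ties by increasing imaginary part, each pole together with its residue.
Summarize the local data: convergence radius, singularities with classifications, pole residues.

Radius of convergence at 0: 2/3.
At -9/10: a pole of order 1; residue 135/49.
At -2/3: a pole of order 1; residue -380/49.

Denominator factor (γ + 9/10): pole of order 1 at -9/10, modulus 9/10.
Denominator factor (γ + 2/3): pole of order 1 at -2/3, modulus 2/3.
The radius of convergence is the smallest modulus among the singular points: 2/3.
At the order-1 pole -9/10 set g(γ) = (γ - (-9/10))*f(γ) = (-5*γ - 36/7)/(γ + 2/3).
Simple pole: residue = g(a) at a = -9/10, which is 135/49.
At the order-1 pole -2/3 set g(γ) = (γ - (-2/3))*f(γ) = (-5*γ - 36/7)/(γ + 9/10).
Simple pole: residue = g(a) at a = -2/3, which is -380/49.
List the singular points by increasing real part (a conjugate pair: the negative imaginary part first).


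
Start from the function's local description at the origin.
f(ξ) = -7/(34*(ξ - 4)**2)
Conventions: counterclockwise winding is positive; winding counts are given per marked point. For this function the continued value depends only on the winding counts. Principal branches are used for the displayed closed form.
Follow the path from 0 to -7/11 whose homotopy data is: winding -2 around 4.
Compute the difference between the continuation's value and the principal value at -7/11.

Continued minus principal equals 0.

The function is rational, hence single-valued: continuing it around any pole returns the same value, so the difference is 0.


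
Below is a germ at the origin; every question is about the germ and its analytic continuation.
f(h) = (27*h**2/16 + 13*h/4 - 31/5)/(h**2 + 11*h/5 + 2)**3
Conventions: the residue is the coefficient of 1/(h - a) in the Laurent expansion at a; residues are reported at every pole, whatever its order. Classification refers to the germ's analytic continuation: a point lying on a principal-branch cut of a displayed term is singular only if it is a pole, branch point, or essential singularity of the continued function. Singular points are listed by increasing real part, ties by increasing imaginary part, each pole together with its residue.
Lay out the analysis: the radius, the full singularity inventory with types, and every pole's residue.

Radius of convergence at 0: sqrt(2).
At (-11/10) - ((1/10)*sqrt(79))*i: a pole of order 3; residue -((2186625/7888624)*sqrt(79))*i.
At (-11/10) + ((1/10)*sqrt(79))*i: a pole of order 3; residue ((2186625/7888624)*sqrt(79))*i.

Denominator factor (h**2 + 11*h/5 + 2)^3: discriminant -79/25, complex-conjugate roots (-11/10) + ((1/10)*sqrt(79))*i and (-11/10) - ((1/10)*sqrt(79))*i; poles of order 3, moduli sqrt(2) and sqrt(2).
The radius of convergence is the smallest modulus among the singular points: sqrt(2).
The factor h**2 + 11*h/5 + 2 splits as (h - a)(h - a') with a = (-11/10) - ((1/10)*sqrt(79))*i, a' = (-11/10) + ((1/10)*sqrt(79))*i. At the order-3 pole a set g(h) = (h - a)^3*f(h) = [27*h**2/16 + 13*h/4 - 31/5] / (h - a')^3.
Order-3 pole: residue = g''(a)/2; g''((-11/10) - ((1/10)*sqrt(79))*i) = -((2186625/3944312)*sqrt(79))*i, so the residue is -((2186625/7888624)*sqrt(79))*i.
The factor h**2 + 11*h/5 + 2 splits as (h - a)(h - a') with a = (-11/10) + ((1/10)*sqrt(79))*i, a' = (-11/10) - ((1/10)*sqrt(79))*i. At the order-3 pole a set g(h) = (h - a)^3*f(h) = [27*h**2/16 + 13*h/4 - 31/5] / (h - a')^3.
Order-3 pole: residue = g''(a)/2; g''((-11/10) + ((1/10)*sqrt(79))*i) = ((2186625/3944312)*sqrt(79))*i, so the residue is ((2186625/7888624)*sqrt(79))*i.
List the singular points by increasing real part (a conjugate pair: the negative imaginary part first).


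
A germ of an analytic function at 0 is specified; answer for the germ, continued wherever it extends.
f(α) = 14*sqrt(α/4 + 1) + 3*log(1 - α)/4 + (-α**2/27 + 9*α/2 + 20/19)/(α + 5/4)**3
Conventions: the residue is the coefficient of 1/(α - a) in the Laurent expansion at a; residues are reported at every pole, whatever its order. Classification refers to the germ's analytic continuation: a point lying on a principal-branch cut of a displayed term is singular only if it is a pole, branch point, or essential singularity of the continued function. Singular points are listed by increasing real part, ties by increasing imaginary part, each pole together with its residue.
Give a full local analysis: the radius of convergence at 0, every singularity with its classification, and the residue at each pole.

Radius of convergence at 0: 1.
At -4: an algebraic (square-root) branch point.
At -5/4: a pole of order 3; residue -1/27.
At 1: a logarithmic branch point.

Denominator factor (α + 5/4)^3: pole of order 3 at -5/4, modulus 5/4.
Branch term (3/4)*log(1 - α/(1)): its argument vanishes at α = 1, a logarithmic branch point, modulus 1.
Branch term (14)*sqrt(1 - α/(-4)): its argument vanishes at α = -4, a square-root branch point, modulus 4.
The radius of convergence is the smallest modulus among the singular points: 1.
The branch terms are analytic at -5/4 and contribute nothing to the residue; only the rational part matters.
At the order-3 pole -5/4 set g(α) = (α - (-5/4))^3*(rational part) = -α**2/27 + 9*α/2 + 20/19.
Order-3 pole: residue = g''(a)/2; g''(-5/4) = -2/27, so the residue is -1/27.
List the singular points by increasing real part (a conjugate pair: the negative imaginary part first).


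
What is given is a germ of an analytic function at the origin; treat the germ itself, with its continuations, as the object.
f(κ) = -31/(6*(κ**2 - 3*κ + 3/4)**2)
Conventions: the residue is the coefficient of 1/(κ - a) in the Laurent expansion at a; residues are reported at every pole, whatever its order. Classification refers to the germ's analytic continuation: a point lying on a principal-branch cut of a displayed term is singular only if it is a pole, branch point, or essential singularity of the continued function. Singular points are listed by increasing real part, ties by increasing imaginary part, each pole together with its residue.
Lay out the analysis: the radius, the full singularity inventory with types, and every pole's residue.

Radius of convergence at 0: 3/2 - (1/2)*sqrt(6).
At 3/2 - (1/2)*sqrt(6): a pole of order 2; residue -(31/108)*sqrt(6).
At 3/2 + (1/2)*sqrt(6): a pole of order 2; residue (31/108)*sqrt(6).

Denominator factor (κ**2 - 3*κ + 3/4)^2: discriminant 6, real irrational roots 3/2 + (1/2)*sqrt(6) and 3/2 - (1/2)*sqrt(6); poles of order 2, moduli 3/2 + (1/2)*sqrt(6) and 3/2 - (1/2)*sqrt(6).
The radius of convergence is the smallest modulus among the singular points: 3/2 - (1/2)*sqrt(6).
The factor κ**2 - 3*κ + 3/4 splits as (κ - a)(κ - a') with a = 3/2 - (1/2)*sqrt(6), a' = 3/2 + (1/2)*sqrt(6). At the order-2 pole a set g(κ) = (κ - a)^2*f(κ) = [-31/6] / (κ - a')^2.
Order-2 pole: residue = g'(a); g'(3/2 - (1/2)*sqrt(6)) = -(31/108)*sqrt(6), so the residue is -(31/108)*sqrt(6).
The factor κ**2 - 3*κ + 3/4 splits as (κ - a)(κ - a') with a = 3/2 + (1/2)*sqrt(6), a' = 3/2 - (1/2)*sqrt(6). At the order-2 pole a set g(κ) = (κ - a)^2*f(κ) = [-31/6] / (κ - a')^2.
Order-2 pole: residue = g'(a); g'(3/2 + (1/2)*sqrt(6)) = (31/108)*sqrt(6), so the residue is (31/108)*sqrt(6).
List the singular points by increasing real part (a conjugate pair: the negative imaginary part first).


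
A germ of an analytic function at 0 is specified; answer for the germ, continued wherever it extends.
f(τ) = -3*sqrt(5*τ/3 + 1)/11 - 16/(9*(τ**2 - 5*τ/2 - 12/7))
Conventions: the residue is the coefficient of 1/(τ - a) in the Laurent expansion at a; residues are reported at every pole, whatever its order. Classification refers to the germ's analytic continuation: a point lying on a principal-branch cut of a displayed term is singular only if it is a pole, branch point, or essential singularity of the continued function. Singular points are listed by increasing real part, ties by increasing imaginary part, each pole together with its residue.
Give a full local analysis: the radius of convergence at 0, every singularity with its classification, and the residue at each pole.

Denominator factor (τ**2 - 5*τ/2 - 12/7): discriminant 367/28, real irrational roots 5/4 + (1/28)*sqrt(2569) and 5/4 - (1/28)*sqrt(2569); poles of order 1, moduli 5/4 + (1/28)*sqrt(2569) and -5/4 + (1/28)*sqrt(2569).
Branch term (-3/11)*sqrt(1 - τ/(-3/5)): its argument vanishes at τ = -3/5, a square-root branch point, modulus 3/5.
The radius of convergence is the smallest modulus among the singular points: -5/4 + (1/28)*sqrt(2569).
The branch term is analytic at 5/4 - (1/28)*sqrt(2569) and contributes nothing to the residue; only the rational part matters.
The factor τ**2 - 5*τ/2 - 12/7 splits as (τ - a)(τ - a') with a = 5/4 - (1/28)*sqrt(2569), a' = 5/4 + (1/28)*sqrt(2569). At the order-1 pole a set g(τ) = (τ - a)*(rational part) = [-16/9] / (τ - a').
Simple pole: residue = g(a) at a = 5/4 - (1/28)*sqrt(2569), which is (32/3303)*sqrt(2569).
The branch term is analytic at 5/4 + (1/28)*sqrt(2569) and contributes nothing to the residue; only the rational part matters.
The factor τ**2 - 5*τ/2 - 12/7 splits as (τ - a)(τ - a') with a = 5/4 + (1/28)*sqrt(2569), a' = 5/4 - (1/28)*sqrt(2569). At the order-1 pole a set g(τ) = (τ - a)*(rational part) = [-16/9] / (τ - a').
Simple pole: residue = g(a) at a = 5/4 + (1/28)*sqrt(2569), which is -(32/3303)*sqrt(2569).
List the singular points by increasing real part (a conjugate pair: the negative imaginary part first).

Radius of convergence at 0: -5/4 + (1/28)*sqrt(2569).
At -3/5: an algebraic (square-root) branch point.
At 5/4 - (1/28)*sqrt(2569): a pole of order 1; residue (32/3303)*sqrt(2569).
At 5/4 + (1/28)*sqrt(2569): a pole of order 1; residue -(32/3303)*sqrt(2569).


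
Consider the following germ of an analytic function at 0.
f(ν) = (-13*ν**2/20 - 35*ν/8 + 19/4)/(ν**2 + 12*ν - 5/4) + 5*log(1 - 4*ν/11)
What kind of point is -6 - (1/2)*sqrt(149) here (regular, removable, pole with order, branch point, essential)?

The denominator factor ν**2 + 12*ν - 5/4 vanishes at -6 - (1/2)*sqrt(149) and appears to the power 1; the numerator there equals -1329/80 - (137/80)*sqrt(149), nonzero, and no other factor vanishes.
The branch terms are analytic at this point.
Hence a pole whose order is the multiplicity, 1.

The point is a pole of order 1.


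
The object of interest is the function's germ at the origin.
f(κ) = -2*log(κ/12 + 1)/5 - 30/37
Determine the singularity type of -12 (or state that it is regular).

The point is a logarithmic branch point.

The term (-2/5)*log(1 - κ/(-12)) has argument 1 - -12/(-12) = 0 at -12: a logarithmic (infinitely-sheeted) branch point; the remaining terms are analytic or single-valued there.


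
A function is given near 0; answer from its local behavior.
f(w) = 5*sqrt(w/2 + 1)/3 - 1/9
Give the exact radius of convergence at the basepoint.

Branch term (5/3)*sqrt(1 - w/(-2)): its argument vanishes at w = -2, a square-root branch point, modulus 2.
The radius of convergence is the smallest modulus among the singular points: 2.

The radius of convergence is 2.


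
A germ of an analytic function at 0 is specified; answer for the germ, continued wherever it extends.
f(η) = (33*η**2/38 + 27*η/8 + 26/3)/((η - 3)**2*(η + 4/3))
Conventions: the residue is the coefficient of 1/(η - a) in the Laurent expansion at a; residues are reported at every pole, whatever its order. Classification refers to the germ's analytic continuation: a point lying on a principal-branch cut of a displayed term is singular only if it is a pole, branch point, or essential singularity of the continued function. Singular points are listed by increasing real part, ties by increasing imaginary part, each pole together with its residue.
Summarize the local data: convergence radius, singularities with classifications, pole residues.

Denominator factor (η + 4/3): pole of order 1 at -4/3, modulus 4/3.
Denominator factor (η - 3)^2: pole of order 2 at 3, modulus 3.
The radius of convergence is the smallest modulus among the singular points: 4/3.
At the order-1 pole -4/3 set g(η) = (η - (-4/3))*f(η) = (33*η**2/38 + 27*η/8 + 26/3)/(η - 3)**2.
Simple pole: residue = g(a) at a = -4/3, which is 1953/6422.
At the order-2 pole 3 set g(η) = (η - (3))^2*f(η) = (33*η**2/38 + 27*η/8 + 26/3)/(η + 4/3).
Order-2 pole: residue = g'(a); g'(3) = 1812/3211, so the residue is 1812/3211.
List the singular points by increasing real part (a conjugate pair: the negative imaginary part first).

Radius of convergence at 0: 4/3.
At -4/3: a pole of order 1; residue 1953/6422.
At 3: a pole of order 2; residue 1812/3211.


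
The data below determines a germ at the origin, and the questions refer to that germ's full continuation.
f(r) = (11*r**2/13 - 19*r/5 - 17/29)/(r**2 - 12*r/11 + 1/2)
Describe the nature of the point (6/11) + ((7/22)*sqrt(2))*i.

The point is a pole of order 1.

The denominator factor r**2 - 12*r/11 + 1/2 vanishes at (6/11) + ((7/22)*sqrt(2))*i and appears to the power 1; the numerator there equals (-9721/3770) - ((119/130)*sqrt(2))*i, nonzero, and no other factor vanishes.
Hence a pole whose order is the multiplicity, 1.


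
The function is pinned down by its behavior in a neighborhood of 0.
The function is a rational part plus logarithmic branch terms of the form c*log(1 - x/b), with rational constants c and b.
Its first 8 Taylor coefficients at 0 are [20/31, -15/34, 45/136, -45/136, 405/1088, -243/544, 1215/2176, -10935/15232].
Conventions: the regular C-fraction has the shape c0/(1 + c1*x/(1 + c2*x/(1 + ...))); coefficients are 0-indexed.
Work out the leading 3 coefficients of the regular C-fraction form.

Taylor coefficients (read off): a_0 = 20/31, a_1 = -15/34, a_2 = 45/136.
c0 = a_0 = 20/31. Peel one level at a time: if S = 1 + c*x/S' with S'(0) = 1, then c is the x-coefficient of S and S' = c*x/(S - 1).
S_1 = c0/f = 1 + (93/136)*x + (-837/18496)*x^2 + ...; c1 = 93/136.
S_2 = c1*x/(S_1 - 1) = 1 + (9/136)*x + ...; c2 = 9/136.

The regular C-fraction coefficients are [20/31, 93/136, 9/136].


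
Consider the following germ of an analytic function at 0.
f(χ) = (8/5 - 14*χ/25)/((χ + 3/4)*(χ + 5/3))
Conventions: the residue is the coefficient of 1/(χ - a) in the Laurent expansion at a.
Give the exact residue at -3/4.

At the order-1 pole -3/4 set g(χ) = (χ - (-3/4))*f(χ) = (8/5 - 14*χ/25)/(χ + 5/3).
Simple pole: residue = g(a) at a = -3/4, which is 606/275.

The residue is 606/275.


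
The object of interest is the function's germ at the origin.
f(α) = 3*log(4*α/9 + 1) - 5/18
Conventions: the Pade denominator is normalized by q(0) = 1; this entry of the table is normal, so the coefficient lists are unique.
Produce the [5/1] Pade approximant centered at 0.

Taylor coefficients needed (expand at 0): a_0 = -5/18, a_1 = 4/3, a_2 = -8/27, a_3 = 64/729, a_4 = -64/2187, a_5 = 1024/98415, a_6 = -2048/531441.
Write the denominator as Q(α) = 1 + q1*α. Requiring Q*f - P = O(α^7) with deg P <= 5 kills the coefficients of α^6..α^6 in Q*f:
  α^6: a_6 + q1*a_5 = 0, i.e. -2048/531441 + (1024/98415)*q1 = 0.
Solving this linear system: q1 = 10/27.
The numerator is Q*f truncated at degree 5: P0 = a_0 = -5/18; P1 = a_1 + q1*a_0 = 299/243; P2 = a_2 + q1*a_1 = 16/81; P3 = a_3 + q1*a_2 = -16/729; P4 = a_4 + q1*a_3 = 64/19683; P5 = a_5 + q1*a_4 = -128/295245.

The Pade approximant has numerator coefficients [-5/18, 299/243, 16/81, -16/729, 64/19683, -128/295245]; denominator coefficients [1, 10/27].


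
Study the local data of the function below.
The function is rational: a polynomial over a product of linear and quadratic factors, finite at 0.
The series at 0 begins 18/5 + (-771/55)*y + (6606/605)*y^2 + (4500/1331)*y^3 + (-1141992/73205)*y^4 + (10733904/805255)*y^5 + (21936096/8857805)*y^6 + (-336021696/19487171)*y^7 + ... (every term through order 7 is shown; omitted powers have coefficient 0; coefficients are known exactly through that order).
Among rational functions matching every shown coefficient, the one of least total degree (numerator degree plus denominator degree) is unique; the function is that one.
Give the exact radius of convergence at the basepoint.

The radius of convergence is (1/6)*sqrt(33).

No rational of total degree below 4 reproduces all 8 coefficients; solving the [2/2] Pade equations on them gives f(y) = (-9*y**2/22 - 37*y/4 + 33/10)/(y**2 + y + 11/12), whose expansion matches every shown term.
Denominator factor (y**2 + y + 11/12): discriminant -8/3, complex-conjugate roots (-1/2) + ((1/3)*sqrt(6))*i and (-1/2) - ((1/3)*sqrt(6))*i; poles of order 1, moduli (1/6)*sqrt(33) and (1/6)*sqrt(33).
The radius of convergence is the smallest modulus among the singular points: (1/6)*sqrt(33).


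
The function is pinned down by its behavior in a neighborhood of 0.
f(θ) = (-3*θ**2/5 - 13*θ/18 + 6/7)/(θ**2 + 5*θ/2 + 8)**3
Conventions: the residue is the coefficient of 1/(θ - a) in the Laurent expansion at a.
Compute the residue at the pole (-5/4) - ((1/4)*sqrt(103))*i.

The residue is -((9376/114736335)*sqrt(103))*i.

The factor θ**2 + 5*θ/2 + 8 splits as (θ - a)(θ - a') with a = (-5/4) - ((1/4)*sqrt(103))*i, a' = (-5/4) + ((1/4)*sqrt(103))*i. At the order-3 pole a set g(θ) = (θ - a)^3*f(θ) = [-3*θ**2/5 - 13*θ/18 + 6/7] / (θ - a')^3.
Order-3 pole: residue = g''(a)/2; g''((-5/4) - ((1/4)*sqrt(103))*i) = -((18752/114736335)*sqrt(103))*i, so the residue is -((9376/114736335)*sqrt(103))*i.


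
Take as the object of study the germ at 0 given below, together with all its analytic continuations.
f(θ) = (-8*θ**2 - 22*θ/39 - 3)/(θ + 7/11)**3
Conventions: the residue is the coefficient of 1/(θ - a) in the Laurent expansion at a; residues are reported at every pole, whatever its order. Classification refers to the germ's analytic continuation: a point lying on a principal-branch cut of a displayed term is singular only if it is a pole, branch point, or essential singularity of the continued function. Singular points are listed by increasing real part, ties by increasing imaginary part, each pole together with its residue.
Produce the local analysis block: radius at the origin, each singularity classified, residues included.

Denominator factor (θ + 7/11)^3: pole of order 3 at -7/11, modulus 7/11.
The radius of convergence is the smallest modulus among the singular points: 7/11.
At the order-3 pole -7/11 set g(θ) = (θ - (-7/11))^3*f(θ) = -8*θ**2 - 22*θ/39 - 3.
Order-3 pole: residue = g''(a)/2; g''(-7/11) = -16, so the residue is -8.

Radius of convergence at 0: 7/11.
At -7/11: a pole of order 3; residue -8.


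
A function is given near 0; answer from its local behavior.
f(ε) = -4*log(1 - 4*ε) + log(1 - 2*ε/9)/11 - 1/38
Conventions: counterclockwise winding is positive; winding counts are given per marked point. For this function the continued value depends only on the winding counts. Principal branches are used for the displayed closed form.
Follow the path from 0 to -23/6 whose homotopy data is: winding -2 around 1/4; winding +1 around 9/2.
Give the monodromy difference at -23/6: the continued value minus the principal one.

Continued minus principal equals (178/11)*pi*i.

The rational part is single-valued and drops out of the difference; each branch term changes only by its own monodromy.
(-4)*log(1 - ε/(1/4)): each positive loop around 1/4 adds 2*pi*i to the log, so winding -2 contributes (-4)*(-2)*2*pi*i = (16)*pi*i.
(1/11)*log(1 - ε/(9/2)): each positive loop around 9/2 adds 2*pi*i to the log, so winding +1 contributes (1/11)*(1)*2*pi*i = (2/11)*pi*i.
Summing the contributions at ε = -23/6 gives (178/11)*pi*i.


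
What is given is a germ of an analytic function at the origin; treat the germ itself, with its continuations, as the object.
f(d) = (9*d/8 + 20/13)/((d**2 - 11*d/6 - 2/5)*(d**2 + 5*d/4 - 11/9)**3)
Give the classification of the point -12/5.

The point is a regular point.

Denominator factors: d**2 + 5*d/4 - 11/9 = 346/225 at d = -12/5; d**2 - 11*d/6 - 2/5 = 244/25 at d = -12/5 — none vanishes.
So the germ continues analytically to -12/5.


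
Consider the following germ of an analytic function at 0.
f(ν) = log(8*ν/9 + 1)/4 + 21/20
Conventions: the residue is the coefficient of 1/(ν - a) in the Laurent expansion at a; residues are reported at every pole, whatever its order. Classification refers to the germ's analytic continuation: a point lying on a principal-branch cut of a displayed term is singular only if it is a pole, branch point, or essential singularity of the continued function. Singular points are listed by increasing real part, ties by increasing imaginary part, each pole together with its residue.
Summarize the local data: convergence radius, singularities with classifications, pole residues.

Radius of convergence at 0: 9/8.
At -9/8: a logarithmic branch point.

Branch term (1/4)*log(1 - ν/(-9/8)): its argument vanishes at ν = -9/8, a logarithmic branch point, modulus 9/8.
The radius of convergence is the smallest modulus among the singular points: 9/8.


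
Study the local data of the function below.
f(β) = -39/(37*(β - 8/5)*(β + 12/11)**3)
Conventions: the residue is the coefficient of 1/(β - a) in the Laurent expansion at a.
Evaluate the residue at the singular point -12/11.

At the order-3 pole -12/11 set g(β) = (β - (-12/11))^3*f(β) = -39/(37*(β - 8/5)).
Order-3 pole: residue = g''(a)/2; g''(-12/11) = 6488625/59973152, so the residue is 6488625/119946304.

The residue is 6488625/119946304.


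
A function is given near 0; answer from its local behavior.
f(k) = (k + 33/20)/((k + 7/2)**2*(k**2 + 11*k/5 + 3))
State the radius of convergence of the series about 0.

Denominator factor (k**2 + 11*k/5 + 3): discriminant -179/25, complex-conjugate roots (-11/10) + ((1/10)*sqrt(179))*i and (-11/10) - ((1/10)*sqrt(179))*i; poles of order 1, moduli sqrt(3) and sqrt(3).
Denominator factor (k + 7/2)^2: pole of order 2 at -7/2, modulus 7/2.
The radius of convergence is the smallest modulus among the singular points: sqrt(3).

The radius of convergence is sqrt(3).


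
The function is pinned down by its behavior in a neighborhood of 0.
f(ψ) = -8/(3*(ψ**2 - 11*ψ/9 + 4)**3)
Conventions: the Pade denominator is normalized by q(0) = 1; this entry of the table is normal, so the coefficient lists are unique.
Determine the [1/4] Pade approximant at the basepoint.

The Pade approximant has numerator coefficients [-1/24, -33/3560]; denominator coefficients [1, -3707/5340, 158821/192240, -12023/46656, 34421/230688].

Taylor coefficients needed (expand at 0): a_0 = -1/24, a_1 = -11/288, a_2 = 41/5184, a_3 = 14729/559872, a_4 = 108883/13436928, a_5 = -4049837/483729408.
Write the denominator as Q(ψ) = 1 + q1*ψ + q2*ψ^2 + q3*ψ^3 + q4*ψ^4. Requiring Q*f - P = O(ψ^6) with deg P <= 1 kills the coefficients of ψ^2..ψ^5 in Q*f:
  ψ^2: a_2 + q1*a_1 + q2*a_0 = 0, i.e. 41/5184 + (-11/288)*q1 + (-1/24)*q2 = 0.
  ψ^3: a_3 + q1*a_2 + q2*a_1 + q3*a_0 = 0, i.e. 14729/559872 + (41/5184)*q1 + (-11/288)*q2 + (-1/24)*q3 = 0.
  ψ^4: a_4 + q1*a_3 + q2*a_2 + q3*a_1 + q4*a_0 = 0, i.e. 108883/13436928 + (14729/559872)*q1 + (41/5184)*q2 + (-11/288)*q3 + (-1/24)*q4 = 0.
  ψ^5: a_5 + q1*a_4 + q2*a_3 + q3*a_2 + q4*a_1 = 0, i.e. -4049837/483729408 + (108883/13436928)*q1 + (14729/559872)*q2 + (41/5184)*q3 + (-11/288)*q4 = 0.
Solving this linear system: q1 = -3707/5340, q2 = 158821/192240, q3 = -12023/46656, q4 = 34421/230688.
The numerator is Q*f truncated at degree 1: P0 = a_0 = -1/24; P1 = a_1 + q1*a_0 = -33/3560.


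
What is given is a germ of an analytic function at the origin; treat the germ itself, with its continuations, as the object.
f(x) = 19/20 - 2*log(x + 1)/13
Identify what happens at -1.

The term (-2/13)*log(1 - x/(-1)) has argument 1 - -1/(-1) = 0 at -1: a logarithmic (infinitely-sheeted) branch point; the remaining terms are analytic or single-valued there.

The point is a logarithmic branch point.


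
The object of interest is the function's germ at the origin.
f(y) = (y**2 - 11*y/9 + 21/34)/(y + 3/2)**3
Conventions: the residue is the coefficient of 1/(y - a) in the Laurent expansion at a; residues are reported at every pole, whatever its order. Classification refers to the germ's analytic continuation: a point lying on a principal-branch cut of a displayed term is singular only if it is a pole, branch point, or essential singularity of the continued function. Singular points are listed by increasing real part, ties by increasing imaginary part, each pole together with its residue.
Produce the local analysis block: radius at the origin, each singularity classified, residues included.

Denominator factor (y + 3/2)^3: pole of order 3 at -3/2, modulus 3/2.
The radius of convergence is the smallest modulus among the singular points: 3/2.
At the order-3 pole -3/2 set g(y) = (y - (-3/2))^3*f(y) = y**2 - 11*y/9 + 21/34.
Order-3 pole: residue = g''(a)/2; g''(-3/2) = 2, so the residue is 1.

Radius of convergence at 0: 3/2.
At -3/2: a pole of order 3; residue 1.


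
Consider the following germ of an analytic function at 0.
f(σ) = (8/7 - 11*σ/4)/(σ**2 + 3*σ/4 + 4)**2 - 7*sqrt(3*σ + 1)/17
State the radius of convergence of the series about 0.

Denominator factor (σ**2 + 3*σ/4 + 4)^2: discriminant -247/16, complex-conjugate roots (-3/8) + ((1/8)*sqrt(247))*i and (-3/8) - ((1/8)*sqrt(247))*i; poles of order 2, moduli 2 and 2.
Branch term (-7/17)*sqrt(1 - σ/(-1/3)): its argument vanishes at σ = -1/3, a square-root branch point, modulus 1/3.
The radius of convergence is the smallest modulus among the singular points: 1/3.

The radius of convergence is 1/3.


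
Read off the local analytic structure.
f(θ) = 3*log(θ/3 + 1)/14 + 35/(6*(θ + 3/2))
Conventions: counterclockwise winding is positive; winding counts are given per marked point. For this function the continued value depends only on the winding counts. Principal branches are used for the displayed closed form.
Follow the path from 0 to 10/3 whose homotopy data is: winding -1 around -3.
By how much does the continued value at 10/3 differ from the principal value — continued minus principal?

The rational part is single-valued and drops out of the difference; each branch term changes only by its own monodromy.
(3/14)*log(1 - θ/(-3)): each positive loop around -3 adds 2*pi*i to the log, so winding -1 contributes (3/14)*(-1)*2*pi*i = -(3/7)*pi*i.
Summing the contributions at θ = 10/3 gives -(3/7)*pi*i.

Continued minus principal equals -(3/7)*pi*i.


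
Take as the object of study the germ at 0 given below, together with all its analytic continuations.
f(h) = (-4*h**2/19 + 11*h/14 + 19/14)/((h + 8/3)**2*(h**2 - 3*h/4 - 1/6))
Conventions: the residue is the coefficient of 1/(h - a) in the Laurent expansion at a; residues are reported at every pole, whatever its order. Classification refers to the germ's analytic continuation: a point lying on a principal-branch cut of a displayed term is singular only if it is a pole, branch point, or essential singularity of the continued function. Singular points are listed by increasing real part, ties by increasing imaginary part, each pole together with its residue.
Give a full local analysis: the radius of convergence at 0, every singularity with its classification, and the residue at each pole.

Radius of convergence at 0: -3/8 + (1/24)*sqrt(177).
At -8/3: a pole of order 2; residue 299349/6894986.
At 3/8 - (1/24)*sqrt(177): a pole of order 1; residue -299349/13789972 - (9455727/813608348)*sqrt(177).
At 3/8 + (1/24)*sqrt(177): a pole of order 1; residue -299349/13789972 + (9455727/813608348)*sqrt(177).

Denominator factor (h**2 - 3*h/4 - 1/6): discriminant 59/48, real irrational roots 3/8 + (1/24)*sqrt(177) and 3/8 - (1/24)*sqrt(177); poles of order 1, moduli 3/8 + (1/24)*sqrt(177) and -3/8 + (1/24)*sqrt(177).
Denominator factor (h + 8/3)^2: pole of order 2 at -8/3, modulus 8/3.
The radius of convergence is the smallest modulus among the singular points: -3/8 + (1/24)*sqrt(177).
At the order-2 pole -8/3 set g(h) = (h - (-8/3))^2*f(h) = (-4*h**2/19 + 11*h/14 + 19/14)/(h**2 - 3*h/4 - 1/6).
Order-2 pole: residue = g'(a); g'(-8/3) = 299349/6894986, so the residue is 299349/6894986.
The factor h**2 - 3*h/4 - 1/6 splits as (h - a)(h - a') with a = 3/8 - (1/24)*sqrt(177), a' = 3/8 + (1/24)*sqrt(177). At the order-1 pole a set g(h) = (h - a)*f(h) = [(-4*h**2/19 + 11*h/14 + 19/14)/(h + 8/3)**2] / (h - a').
Simple pole: residue = g(a) at a = 3/8 - (1/24)*sqrt(177), which is -299349/13789972 - (9455727/813608348)*sqrt(177).
The factor h**2 - 3*h/4 - 1/6 splits as (h - a)(h - a') with a = 3/8 + (1/24)*sqrt(177), a' = 3/8 - (1/24)*sqrt(177). At the order-1 pole a set g(h) = (h - a)*f(h) = [(-4*h**2/19 + 11*h/14 + 19/14)/(h + 8/3)**2] / (h - a').
Simple pole: residue = g(a) at a = 3/8 + (1/24)*sqrt(177), which is -299349/13789972 + (9455727/813608348)*sqrt(177).
List the singular points by increasing real part (a conjugate pair: the negative imaginary part first).


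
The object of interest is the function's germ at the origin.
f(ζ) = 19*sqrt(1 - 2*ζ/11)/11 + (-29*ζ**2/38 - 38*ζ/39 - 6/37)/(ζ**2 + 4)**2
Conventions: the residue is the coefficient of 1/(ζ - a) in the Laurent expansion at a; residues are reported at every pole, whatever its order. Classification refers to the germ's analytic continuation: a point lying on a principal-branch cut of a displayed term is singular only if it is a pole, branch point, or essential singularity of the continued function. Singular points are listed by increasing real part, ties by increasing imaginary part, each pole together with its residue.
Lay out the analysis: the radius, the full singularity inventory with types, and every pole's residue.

Denominator factor (ζ**2 + 4)^2: discriminant -16, complex-conjugate roots (2)*i and -(2)*i; poles of order 2, moduli 2 and 2.
Branch term (19/11)*sqrt(1 - ζ/(11/2)): its argument vanishes at ζ = 11/2, a square-root branch point, modulus 11/2.
The radius of convergence is the smallest modulus among the singular points: 2.
The branch term is analytic at -(2)*i and contributes nothing to the residue; only the rational part matters.
The factor ζ**2 + 4 splits as (ζ - a)(ζ - a') with a = -(2)*i, a' = (2)*i. At the order-2 pole a set g(ζ) = (ζ - a)^2*(rational part) = [-29*ζ**2/38 - 38*ζ/39 - 6/37] / (ζ - a')^2.
Order-2 pole: residue = g'(a); g'(-(2)*i) = -(565/5624)*i, so the residue is -(565/5624)*i.
The branch term is analytic at (2)*i and contributes nothing to the residue; only the rational part matters.
The factor ζ**2 + 4 splits as (ζ - a)(ζ - a') with a = (2)*i, a' = -(2)*i. At the order-2 pole a set g(ζ) = (ζ - a)^2*(rational part) = [-29*ζ**2/38 - 38*ζ/39 - 6/37] / (ζ - a')^2.
Order-2 pole: residue = g'(a); g'((2)*i) = (565/5624)*i, so the residue is (565/5624)*i.
List the singular points by increasing real part (a conjugate pair: the negative imaginary part first).

Radius of convergence at 0: 2.
At -(2)*i: a pole of order 2; residue -(565/5624)*i.
At (2)*i: a pole of order 2; residue (565/5624)*i.
At 11/2: an algebraic (square-root) branch point.


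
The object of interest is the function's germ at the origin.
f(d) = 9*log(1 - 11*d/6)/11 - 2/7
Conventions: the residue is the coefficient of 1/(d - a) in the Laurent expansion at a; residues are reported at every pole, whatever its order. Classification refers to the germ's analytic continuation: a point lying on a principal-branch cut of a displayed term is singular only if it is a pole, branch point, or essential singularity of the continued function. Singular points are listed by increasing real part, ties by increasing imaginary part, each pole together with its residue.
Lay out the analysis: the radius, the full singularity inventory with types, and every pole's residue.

Radius of convergence at 0: 6/11.
At 6/11: a logarithmic branch point.

Branch term (9/11)*log(1 - d/(6/11)): its argument vanishes at d = 6/11, a logarithmic branch point, modulus 6/11.
The radius of convergence is the smallest modulus among the singular points: 6/11.


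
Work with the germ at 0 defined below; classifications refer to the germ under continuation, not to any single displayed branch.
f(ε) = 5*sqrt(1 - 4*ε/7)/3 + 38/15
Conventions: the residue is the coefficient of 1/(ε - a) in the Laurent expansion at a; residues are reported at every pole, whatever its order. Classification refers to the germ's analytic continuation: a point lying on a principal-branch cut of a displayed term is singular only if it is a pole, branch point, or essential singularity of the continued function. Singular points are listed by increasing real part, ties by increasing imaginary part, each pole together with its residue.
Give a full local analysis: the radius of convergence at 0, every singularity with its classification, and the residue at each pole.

Radius of convergence at 0: 7/4.
At 7/4: an algebraic (square-root) branch point.

Branch term (5/3)*sqrt(1 - ε/(7/4)): its argument vanishes at ε = 7/4, a square-root branch point, modulus 7/4.
The radius of convergence is the smallest modulus among the singular points: 7/4.
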